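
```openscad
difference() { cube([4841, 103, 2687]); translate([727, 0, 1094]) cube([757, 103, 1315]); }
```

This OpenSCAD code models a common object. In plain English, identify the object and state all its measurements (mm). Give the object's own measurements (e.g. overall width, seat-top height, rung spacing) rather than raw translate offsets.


A wall 4841 mm long (x), 103 mm thick (y), 2687 mm tall, with a rectangular window opening cut through it. The opening is 757 mm wide and 1315 mm tall; its sill is at z = 1094 mm and its near (−x) edge is 727 mm from the wall's −x end. The opening passes through the full wall thickness.


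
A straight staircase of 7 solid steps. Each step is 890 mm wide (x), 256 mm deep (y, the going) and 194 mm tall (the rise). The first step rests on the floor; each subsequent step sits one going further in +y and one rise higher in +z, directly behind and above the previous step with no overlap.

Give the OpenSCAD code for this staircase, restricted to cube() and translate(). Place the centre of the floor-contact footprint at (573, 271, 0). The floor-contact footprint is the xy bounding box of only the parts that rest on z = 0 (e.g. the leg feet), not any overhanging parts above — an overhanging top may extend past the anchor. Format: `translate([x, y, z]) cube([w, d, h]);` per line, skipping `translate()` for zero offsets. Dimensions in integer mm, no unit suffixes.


translate([128, 143, 0]) cube([890, 256, 194]);
translate([128, 399, 194]) cube([890, 256, 194]);
translate([128, 655, 388]) cube([890, 256, 194]);
translate([128, 911, 582]) cube([890, 256, 194]);
translate([128, 1167, 776]) cube([890, 256, 194]);
translate([128, 1423, 970]) cube([890, 256, 194]);
translate([128, 1679, 1164]) cube([890, 256, 194]);


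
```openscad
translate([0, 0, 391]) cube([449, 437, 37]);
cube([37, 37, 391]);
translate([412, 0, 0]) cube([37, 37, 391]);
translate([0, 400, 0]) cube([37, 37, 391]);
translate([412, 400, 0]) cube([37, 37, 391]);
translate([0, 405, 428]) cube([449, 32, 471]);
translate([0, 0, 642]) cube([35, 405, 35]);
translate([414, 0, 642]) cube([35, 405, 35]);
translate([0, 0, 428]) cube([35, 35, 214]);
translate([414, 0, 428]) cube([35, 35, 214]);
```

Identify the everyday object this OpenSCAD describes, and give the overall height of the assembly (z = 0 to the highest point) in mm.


A chair. The overall height is 899 mm.

A slab on four corner posts with a tall panel at the back — a chair. The seat slab sits at z = 391 with thickness 37, and the 471 mm backrest starts at the seat top, so the overall height is 391 + 37 + 471 = 899 mm.


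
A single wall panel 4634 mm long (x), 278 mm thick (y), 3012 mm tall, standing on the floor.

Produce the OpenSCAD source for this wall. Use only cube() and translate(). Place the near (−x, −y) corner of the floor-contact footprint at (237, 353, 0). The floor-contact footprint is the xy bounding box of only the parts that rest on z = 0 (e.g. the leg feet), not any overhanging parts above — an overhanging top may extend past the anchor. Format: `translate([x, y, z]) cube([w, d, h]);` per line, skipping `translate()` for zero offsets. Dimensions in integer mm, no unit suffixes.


translate([237, 353, 0]) cube([4634, 278, 3012]);


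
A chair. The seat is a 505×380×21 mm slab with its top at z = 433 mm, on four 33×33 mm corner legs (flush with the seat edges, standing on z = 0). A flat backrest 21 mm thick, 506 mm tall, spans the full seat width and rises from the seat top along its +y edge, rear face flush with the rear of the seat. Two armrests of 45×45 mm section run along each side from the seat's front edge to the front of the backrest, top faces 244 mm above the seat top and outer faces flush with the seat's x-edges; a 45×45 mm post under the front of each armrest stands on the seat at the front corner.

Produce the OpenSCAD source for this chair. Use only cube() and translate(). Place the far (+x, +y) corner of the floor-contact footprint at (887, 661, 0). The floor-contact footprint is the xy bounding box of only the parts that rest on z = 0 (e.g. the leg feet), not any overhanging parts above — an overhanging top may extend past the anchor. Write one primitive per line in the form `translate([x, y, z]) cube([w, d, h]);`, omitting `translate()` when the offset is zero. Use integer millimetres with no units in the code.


// leg_h = 433 - 21 = 412
// arm post h = 244 - 45 = 199
translate([382, 281, 412]) cube([505, 380, 21]);
translate([382, 281, 0]) cube([33, 33, 412]);
translate([854, 281, 0]) cube([33, 33, 412]);
translate([382, 628, 0]) cube([33, 33, 412]);
translate([854, 628, 0]) cube([33, 33, 412]);
translate([382, 640, 433]) cube([505, 21, 506]);
translate([382, 281, 632]) cube([45, 359, 45]);
translate([842, 281, 632]) cube([45, 359, 45]);
translate([382, 281, 433]) cube([45, 45, 199]);
translate([842, 281, 433]) cube([45, 45, 199]);


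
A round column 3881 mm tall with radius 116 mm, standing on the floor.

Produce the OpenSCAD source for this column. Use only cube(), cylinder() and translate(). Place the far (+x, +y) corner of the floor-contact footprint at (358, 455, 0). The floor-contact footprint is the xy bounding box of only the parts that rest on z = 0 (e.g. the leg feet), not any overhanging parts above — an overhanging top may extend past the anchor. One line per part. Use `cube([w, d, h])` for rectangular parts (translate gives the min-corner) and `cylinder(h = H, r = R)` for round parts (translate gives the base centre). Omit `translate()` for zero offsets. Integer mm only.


translate([242, 339, 0]) cylinder(h = 3881, r = 116);


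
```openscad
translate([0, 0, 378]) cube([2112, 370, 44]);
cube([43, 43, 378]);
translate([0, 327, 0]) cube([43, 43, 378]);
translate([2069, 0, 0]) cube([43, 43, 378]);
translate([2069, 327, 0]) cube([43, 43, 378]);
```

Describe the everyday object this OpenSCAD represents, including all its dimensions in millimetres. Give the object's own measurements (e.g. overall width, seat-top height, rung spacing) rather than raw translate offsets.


A bench: a 2112×370 mm seat slab, 44 mm thick, top at z = 422 mm, on four 43×43 mm square legs flush with the seat corners and standing on z = 0.


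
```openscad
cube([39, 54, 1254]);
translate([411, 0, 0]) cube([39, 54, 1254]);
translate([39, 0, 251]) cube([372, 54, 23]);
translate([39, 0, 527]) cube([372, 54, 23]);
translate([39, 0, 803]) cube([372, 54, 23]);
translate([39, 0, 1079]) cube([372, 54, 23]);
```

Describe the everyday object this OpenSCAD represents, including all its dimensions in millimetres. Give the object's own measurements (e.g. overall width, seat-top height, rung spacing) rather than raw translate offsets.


A straight ladder. Two 39×54 mm vertical rails, 1254 mm tall, stand 450 mm apart (outside-to-outside) with their front faces coplanar on the −y side. 4 rungs, each 54 mm deep and 23 mm tall, span between the inner faces of the rails, front faces flush with the rails. The lowest rung's underside is at z = 251 mm and rungs are spaced 276 mm apart (underside to underside).


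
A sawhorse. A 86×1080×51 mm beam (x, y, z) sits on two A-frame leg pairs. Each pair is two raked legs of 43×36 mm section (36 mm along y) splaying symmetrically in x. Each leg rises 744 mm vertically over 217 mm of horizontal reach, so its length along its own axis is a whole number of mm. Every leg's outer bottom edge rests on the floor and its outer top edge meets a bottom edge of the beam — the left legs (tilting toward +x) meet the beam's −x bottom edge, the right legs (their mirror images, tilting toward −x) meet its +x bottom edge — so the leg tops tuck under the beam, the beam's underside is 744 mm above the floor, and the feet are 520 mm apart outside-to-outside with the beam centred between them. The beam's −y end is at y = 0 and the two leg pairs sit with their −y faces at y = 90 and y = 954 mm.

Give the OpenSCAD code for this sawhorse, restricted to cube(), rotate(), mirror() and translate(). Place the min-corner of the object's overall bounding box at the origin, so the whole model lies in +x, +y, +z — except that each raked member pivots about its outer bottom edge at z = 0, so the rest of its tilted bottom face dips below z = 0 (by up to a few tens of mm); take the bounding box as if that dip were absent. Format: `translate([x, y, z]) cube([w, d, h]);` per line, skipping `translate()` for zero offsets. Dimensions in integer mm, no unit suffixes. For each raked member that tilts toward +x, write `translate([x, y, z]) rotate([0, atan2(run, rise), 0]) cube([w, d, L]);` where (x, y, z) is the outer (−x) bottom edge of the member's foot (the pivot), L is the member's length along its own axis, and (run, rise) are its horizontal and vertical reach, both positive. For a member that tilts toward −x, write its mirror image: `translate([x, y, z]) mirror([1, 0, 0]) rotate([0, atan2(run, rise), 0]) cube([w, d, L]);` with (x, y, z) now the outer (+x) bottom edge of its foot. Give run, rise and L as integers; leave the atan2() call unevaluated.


translate([217, 0, 744]) cube([86, 1080, 51]);
translate([0, 90, 0]) rotate([0, atan2(217, 744), 0]) cube([43, 36, 775]);
translate([520, 90, 0]) mirror([1, 0, 0]) rotate([0, atan2(217, 744), 0]) cube([43, 36, 775]);
translate([0, 954, 0]) rotate([0, atan2(217, 744), 0]) cube([43, 36, 775]);
translate([520, 954, 0]) mirror([1, 0, 0]) rotate([0, atan2(217, 744), 0]) cube([43, 36, 775]);


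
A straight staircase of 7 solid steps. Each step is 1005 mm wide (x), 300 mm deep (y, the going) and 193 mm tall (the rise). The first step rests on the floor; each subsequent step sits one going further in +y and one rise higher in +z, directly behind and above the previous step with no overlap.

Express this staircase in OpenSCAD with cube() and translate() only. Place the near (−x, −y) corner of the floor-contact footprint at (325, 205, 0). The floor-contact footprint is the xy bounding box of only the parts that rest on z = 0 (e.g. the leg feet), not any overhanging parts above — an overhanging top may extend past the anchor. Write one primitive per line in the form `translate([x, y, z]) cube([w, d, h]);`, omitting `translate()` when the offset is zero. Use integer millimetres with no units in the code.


translate([325, 205, 0]) cube([1005, 300, 193]);
translate([325, 505, 193]) cube([1005, 300, 193]);
translate([325, 805, 386]) cube([1005, 300, 193]);
translate([325, 1105, 579]) cube([1005, 300, 193]);
translate([325, 1405, 772]) cube([1005, 300, 193]);
translate([325, 1705, 965]) cube([1005, 300, 193]);
translate([325, 2005, 1158]) cube([1005, 300, 193]);


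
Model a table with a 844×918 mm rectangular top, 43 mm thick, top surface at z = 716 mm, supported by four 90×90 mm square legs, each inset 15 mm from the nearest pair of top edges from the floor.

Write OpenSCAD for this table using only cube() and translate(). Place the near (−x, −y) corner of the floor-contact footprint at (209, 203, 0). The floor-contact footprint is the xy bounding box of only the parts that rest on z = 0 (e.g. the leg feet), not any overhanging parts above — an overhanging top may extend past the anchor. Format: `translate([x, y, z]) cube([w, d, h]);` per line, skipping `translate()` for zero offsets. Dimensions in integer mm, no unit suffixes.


translate([194, 188, 673]) cube([844, 918, 43]);
translate([209, 203, 0]) cube([90, 90, 673]);
translate([933, 203, 0]) cube([90, 90, 673]);
translate([209, 1001, 0]) cube([90, 90, 673]);
translate([933, 1001, 0]) cube([90, 90, 673]);


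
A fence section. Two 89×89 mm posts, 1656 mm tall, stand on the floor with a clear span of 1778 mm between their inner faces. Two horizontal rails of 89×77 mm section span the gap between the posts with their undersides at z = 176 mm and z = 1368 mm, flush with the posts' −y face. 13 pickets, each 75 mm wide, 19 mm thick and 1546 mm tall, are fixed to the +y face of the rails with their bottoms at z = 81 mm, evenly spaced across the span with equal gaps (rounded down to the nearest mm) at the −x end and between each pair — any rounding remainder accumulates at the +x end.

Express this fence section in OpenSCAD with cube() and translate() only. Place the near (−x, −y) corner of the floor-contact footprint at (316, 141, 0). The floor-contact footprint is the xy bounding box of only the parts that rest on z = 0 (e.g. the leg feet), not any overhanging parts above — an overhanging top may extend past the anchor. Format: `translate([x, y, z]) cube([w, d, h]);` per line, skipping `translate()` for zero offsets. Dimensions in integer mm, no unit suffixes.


translate([316, 141, 0]) cube([89, 89, 1656]);
translate([2183, 141, 0]) cube([89, 89, 1656]);
translate([405, 141, 176]) cube([1778, 89, 77]);
translate([405, 141, 1368]) cube([1778, 89, 77]);
translate([462, 230, 81]) cube([75, 19, 1546]);
translate([594, 230, 81]) cube([75, 19, 1546]);
translate([726, 230, 81]) cube([75, 19, 1546]);
translate([858, 230, 81]) cube([75, 19, 1546]);
translate([990, 230, 81]) cube([75, 19, 1546]);
translate([1122, 230, 81]) cube([75, 19, 1546]);
translate([1254, 230, 81]) cube([75, 19, 1546]);
translate([1386, 230, 81]) cube([75, 19, 1546]);
translate([1518, 230, 81]) cube([75, 19, 1546]);
translate([1650, 230, 81]) cube([75, 19, 1546]);
translate([1782, 230, 81]) cube([75, 19, 1546]);
translate([1914, 230, 81]) cube([75, 19, 1546]);
translate([2046, 230, 81]) cube([75, 19, 1546]);


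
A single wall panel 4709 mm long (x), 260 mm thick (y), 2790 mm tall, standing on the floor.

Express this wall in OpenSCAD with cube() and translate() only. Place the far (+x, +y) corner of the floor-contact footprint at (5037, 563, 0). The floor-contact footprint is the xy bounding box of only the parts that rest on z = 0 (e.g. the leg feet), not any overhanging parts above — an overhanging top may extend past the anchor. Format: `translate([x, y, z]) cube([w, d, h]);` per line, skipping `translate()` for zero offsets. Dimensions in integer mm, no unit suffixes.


translate([328, 303, 0]) cube([4709, 260, 2790]);


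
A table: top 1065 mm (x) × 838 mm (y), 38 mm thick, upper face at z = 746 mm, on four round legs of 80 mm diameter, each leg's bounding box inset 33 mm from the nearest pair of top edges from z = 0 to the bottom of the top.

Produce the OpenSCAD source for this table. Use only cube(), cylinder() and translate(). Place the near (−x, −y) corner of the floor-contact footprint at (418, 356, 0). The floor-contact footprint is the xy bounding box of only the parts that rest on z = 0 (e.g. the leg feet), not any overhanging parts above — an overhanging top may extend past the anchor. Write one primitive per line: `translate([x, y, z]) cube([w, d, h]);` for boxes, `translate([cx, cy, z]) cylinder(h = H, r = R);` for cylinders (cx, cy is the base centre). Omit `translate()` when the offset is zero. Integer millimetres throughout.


translate([385, 323, 708]) cube([1065, 838, 38]);
translate([458, 396, 0]) cylinder(h = 708, r = 40);
translate([1377, 396, 0]) cylinder(h = 708, r = 40);
translate([458, 1088, 0]) cylinder(h = 708, r = 40);
translate([1377, 1088, 0]) cylinder(h = 708, r = 40);


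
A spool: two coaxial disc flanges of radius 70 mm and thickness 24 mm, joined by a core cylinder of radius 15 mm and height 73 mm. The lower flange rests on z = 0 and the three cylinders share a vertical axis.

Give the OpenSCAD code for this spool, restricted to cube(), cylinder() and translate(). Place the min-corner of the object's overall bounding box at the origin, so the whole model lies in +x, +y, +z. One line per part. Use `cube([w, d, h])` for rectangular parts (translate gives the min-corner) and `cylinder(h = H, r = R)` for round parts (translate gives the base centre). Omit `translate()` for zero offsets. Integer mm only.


translate([70, 70, 0]) cylinder(h = 24, r = 70);
translate([70, 70, 24]) cylinder(h = 73, r = 15);
translate([70, 70, 97]) cylinder(h = 24, r = 70);


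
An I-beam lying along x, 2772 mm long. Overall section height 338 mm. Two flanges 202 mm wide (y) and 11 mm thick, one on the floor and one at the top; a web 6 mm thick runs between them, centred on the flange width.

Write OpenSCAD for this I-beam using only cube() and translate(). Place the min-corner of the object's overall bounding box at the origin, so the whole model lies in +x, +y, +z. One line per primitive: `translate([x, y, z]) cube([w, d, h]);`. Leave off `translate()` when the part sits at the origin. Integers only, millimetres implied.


cube([2772, 202, 11]);
translate([0, 98, 11]) cube([2772, 6, 316]);
translate([0, 0, 327]) cube([2772, 202, 11]);


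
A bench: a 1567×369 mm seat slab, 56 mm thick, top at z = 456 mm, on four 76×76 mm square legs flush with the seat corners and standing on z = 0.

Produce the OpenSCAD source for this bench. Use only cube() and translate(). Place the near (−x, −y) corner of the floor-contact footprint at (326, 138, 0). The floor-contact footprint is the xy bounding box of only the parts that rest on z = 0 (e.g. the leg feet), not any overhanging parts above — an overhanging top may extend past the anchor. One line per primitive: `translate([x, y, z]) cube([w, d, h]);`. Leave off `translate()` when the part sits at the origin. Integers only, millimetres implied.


translate([326, 138, 400]) cube([1567, 369, 56]);
translate([326, 138, 0]) cube([76, 76, 400]);
translate([326, 431, 0]) cube([76, 76, 400]);
translate([1817, 138, 0]) cube([76, 76, 400]);
translate([1817, 431, 0]) cube([76, 76, 400]);


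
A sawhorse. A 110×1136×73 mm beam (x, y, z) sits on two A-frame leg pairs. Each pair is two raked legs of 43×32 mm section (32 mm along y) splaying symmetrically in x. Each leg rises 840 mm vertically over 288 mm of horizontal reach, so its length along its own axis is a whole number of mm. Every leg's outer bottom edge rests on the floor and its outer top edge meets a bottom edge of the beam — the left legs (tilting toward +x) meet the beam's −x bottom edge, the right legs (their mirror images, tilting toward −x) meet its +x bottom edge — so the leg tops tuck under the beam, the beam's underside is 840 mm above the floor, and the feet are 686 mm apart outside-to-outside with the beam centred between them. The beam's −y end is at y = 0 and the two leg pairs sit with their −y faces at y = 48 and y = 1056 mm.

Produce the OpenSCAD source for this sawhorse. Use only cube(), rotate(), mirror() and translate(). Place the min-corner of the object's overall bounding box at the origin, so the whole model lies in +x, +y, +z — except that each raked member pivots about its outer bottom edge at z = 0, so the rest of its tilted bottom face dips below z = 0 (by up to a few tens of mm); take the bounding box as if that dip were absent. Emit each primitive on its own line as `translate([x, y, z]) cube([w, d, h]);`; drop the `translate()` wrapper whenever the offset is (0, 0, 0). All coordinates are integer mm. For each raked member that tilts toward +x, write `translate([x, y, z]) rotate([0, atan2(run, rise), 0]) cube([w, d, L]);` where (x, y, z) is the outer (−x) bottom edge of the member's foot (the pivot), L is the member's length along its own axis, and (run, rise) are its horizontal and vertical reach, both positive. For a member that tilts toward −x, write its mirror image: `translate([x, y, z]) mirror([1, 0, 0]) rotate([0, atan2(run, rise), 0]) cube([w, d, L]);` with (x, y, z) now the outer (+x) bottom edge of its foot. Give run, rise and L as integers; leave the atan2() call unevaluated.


translate([288, 0, 840]) cube([110, 1136, 73]);
translate([0, 48, 0]) rotate([0, atan2(288, 840), 0]) cube([43, 32, 888]);
translate([686, 48, 0]) mirror([1, 0, 0]) rotate([0, atan2(288, 840), 0]) cube([43, 32, 888]);
translate([0, 1056, 0]) rotate([0, atan2(288, 840), 0]) cube([43, 32, 888]);
translate([686, 1056, 0]) mirror([1, 0, 0]) rotate([0, atan2(288, 840), 0]) cube([43, 32, 888]);


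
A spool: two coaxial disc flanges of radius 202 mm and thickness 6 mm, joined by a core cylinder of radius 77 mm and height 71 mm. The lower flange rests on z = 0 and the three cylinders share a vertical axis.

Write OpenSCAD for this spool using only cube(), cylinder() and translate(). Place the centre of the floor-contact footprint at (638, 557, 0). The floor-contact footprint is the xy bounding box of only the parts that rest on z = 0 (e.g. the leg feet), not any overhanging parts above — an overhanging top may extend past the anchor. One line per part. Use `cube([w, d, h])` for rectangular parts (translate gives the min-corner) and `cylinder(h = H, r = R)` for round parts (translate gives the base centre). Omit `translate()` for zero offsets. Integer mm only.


translate([638, 557, 0]) cylinder(h = 6, r = 202);
translate([638, 557, 6]) cylinder(h = 71, r = 77);
translate([638, 557, 77]) cylinder(h = 6, r = 202);


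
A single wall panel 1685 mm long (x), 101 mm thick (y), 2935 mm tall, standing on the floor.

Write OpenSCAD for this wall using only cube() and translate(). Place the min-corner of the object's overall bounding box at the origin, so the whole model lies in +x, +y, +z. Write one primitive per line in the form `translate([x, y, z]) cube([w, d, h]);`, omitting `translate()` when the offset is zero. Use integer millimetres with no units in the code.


cube([1685, 101, 2935]);


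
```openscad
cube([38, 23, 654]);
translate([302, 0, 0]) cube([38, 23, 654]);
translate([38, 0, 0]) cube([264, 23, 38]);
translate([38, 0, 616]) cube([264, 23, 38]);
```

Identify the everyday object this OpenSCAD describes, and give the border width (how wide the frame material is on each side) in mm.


A picture frame. The border width is 38 mm.

Four thin pieces enclosing a rectangular opening — a picture frame. The two full-height stiles are 654 mm tall; the top rail sits at z = 616 and is 38 mm tall, so the border above the opening is 654 − 616 = 38 mm, matching the stile x-width.


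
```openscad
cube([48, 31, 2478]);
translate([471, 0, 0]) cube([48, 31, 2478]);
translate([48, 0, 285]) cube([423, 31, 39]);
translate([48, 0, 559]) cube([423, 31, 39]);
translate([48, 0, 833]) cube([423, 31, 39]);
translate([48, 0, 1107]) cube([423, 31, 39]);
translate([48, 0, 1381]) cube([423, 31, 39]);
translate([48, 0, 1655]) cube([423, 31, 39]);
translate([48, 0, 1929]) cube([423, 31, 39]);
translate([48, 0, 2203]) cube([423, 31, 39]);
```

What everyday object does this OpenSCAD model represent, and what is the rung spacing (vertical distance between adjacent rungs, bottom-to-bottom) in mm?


A ladder. The rung spacing is 274 mm.

Two tall 48×31 posts with 8 short bars between them — a ladder. Adjacent rungs sit at z = 285 and z = 559, so the spacing is 559 − 285 = 274 mm.


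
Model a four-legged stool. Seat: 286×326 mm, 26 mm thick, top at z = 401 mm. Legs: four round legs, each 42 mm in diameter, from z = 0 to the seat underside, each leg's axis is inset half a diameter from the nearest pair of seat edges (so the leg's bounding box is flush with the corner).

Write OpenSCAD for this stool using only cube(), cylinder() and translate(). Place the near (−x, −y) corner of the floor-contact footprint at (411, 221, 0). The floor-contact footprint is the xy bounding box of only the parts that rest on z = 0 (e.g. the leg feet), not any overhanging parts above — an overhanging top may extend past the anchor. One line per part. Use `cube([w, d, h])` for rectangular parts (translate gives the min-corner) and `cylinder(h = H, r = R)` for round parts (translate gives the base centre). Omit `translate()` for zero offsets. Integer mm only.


translate([411, 221, 375]) cube([286, 326, 26]);
translate([432, 242, 0]) cylinder(h = 375, r = 21);
translate([676, 242, 0]) cylinder(h = 375, r = 21);
translate([432, 526, 0]) cylinder(h = 375, r = 21);
translate([676, 526, 0]) cylinder(h = 375, r = 21);


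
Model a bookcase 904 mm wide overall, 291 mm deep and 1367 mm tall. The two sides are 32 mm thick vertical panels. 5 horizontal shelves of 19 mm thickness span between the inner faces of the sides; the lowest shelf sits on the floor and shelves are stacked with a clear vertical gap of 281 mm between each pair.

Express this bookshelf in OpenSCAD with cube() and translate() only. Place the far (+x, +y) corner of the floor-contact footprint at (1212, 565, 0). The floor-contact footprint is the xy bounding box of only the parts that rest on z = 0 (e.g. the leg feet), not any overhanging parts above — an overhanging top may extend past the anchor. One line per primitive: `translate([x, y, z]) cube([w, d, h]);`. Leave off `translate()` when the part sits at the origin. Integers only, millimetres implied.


translate([308, 274, 0]) cube([32, 291, 1367]);
translate([1180, 274, 0]) cube([32, 291, 1367]);
translate([340, 274, 0]) cube([840, 291, 19]);
translate([340, 274, 300]) cube([840, 291, 19]);
translate([340, 274, 600]) cube([840, 291, 19]);
translate([340, 274, 900]) cube([840, 291, 19]);
translate([340, 274, 1200]) cube([840, 291, 19]);


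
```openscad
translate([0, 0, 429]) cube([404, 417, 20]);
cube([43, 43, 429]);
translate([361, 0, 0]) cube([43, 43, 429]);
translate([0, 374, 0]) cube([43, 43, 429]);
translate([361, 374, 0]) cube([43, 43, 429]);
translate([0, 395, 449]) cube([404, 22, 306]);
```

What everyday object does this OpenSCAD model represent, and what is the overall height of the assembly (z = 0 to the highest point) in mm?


A chair. The overall height is 755 mm.

A slab on four corner posts with a tall panel at the back — a chair. The seat slab sits at z = 429 with thickness 20, and the 306 mm backrest starts at the seat top, so the overall height is 429 + 20 + 306 = 755 mm.


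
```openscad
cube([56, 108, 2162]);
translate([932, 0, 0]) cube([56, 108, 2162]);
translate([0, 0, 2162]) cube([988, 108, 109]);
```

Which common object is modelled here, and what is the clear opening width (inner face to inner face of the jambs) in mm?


A door frame. The clear opening width is 876 mm.

Two 2162 mm tall posts with a header on top — a door frame. The left jamb is 56 mm wide at x = 0; the right jamb starts at x = 932. The clear opening is 932 − 56 = 876 mm.


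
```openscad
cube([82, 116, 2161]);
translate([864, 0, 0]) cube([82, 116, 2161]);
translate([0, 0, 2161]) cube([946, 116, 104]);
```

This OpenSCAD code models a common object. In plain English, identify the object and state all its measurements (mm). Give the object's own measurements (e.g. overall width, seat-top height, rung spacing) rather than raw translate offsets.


A door frame. The clear opening is 782 mm wide and 2161 mm high. Two 82 mm wide jambs, 116 mm deep, stand either side of the opening from the floor to the top of the opening. A 104 mm thick head sits across the top of both jambs, spanning the full outside width of the frame.


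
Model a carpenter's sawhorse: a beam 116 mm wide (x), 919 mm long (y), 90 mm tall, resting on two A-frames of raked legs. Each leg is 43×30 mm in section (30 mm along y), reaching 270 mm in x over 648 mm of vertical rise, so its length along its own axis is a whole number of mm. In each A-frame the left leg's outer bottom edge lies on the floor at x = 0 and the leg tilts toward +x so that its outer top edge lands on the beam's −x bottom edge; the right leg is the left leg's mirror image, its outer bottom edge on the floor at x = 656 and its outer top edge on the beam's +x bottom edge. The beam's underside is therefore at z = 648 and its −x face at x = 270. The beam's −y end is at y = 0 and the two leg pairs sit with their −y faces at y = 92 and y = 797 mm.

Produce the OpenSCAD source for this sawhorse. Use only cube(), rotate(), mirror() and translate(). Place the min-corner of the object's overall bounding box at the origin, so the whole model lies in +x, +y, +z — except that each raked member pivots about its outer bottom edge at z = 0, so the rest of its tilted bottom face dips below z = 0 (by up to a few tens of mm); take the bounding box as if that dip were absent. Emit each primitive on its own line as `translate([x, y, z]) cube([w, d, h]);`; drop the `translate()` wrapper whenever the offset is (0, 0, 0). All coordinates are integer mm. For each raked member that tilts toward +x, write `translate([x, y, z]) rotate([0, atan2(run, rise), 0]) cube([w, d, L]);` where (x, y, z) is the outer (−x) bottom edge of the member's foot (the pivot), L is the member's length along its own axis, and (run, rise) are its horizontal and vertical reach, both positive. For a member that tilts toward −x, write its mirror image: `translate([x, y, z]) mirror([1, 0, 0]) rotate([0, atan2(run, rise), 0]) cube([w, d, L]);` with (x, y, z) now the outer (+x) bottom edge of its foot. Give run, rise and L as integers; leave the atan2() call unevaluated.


// leg length = √(270² + 648²) = 702
// right-leg outer foot x = 2·270 + 116 = 656
// beam min-corner = (270, 0, 648)
translate([270, 0, 648]) cube([116, 919, 90]);
translate([0, 92, 0]) rotate([0, atan2(270, 648), 0]) cube([43, 30, 702]);
translate([656, 92, 0]) mirror([1, 0, 0]) rotate([0, atan2(270, 648), 0]) cube([43, 30, 702]);
translate([0, 797, 0]) rotate([0, atan2(270, 648), 0]) cube([43, 30, 702]);
translate([656, 797, 0]) mirror([1, 0, 0]) rotate([0, atan2(270, 648), 0]) cube([43, 30, 702]);


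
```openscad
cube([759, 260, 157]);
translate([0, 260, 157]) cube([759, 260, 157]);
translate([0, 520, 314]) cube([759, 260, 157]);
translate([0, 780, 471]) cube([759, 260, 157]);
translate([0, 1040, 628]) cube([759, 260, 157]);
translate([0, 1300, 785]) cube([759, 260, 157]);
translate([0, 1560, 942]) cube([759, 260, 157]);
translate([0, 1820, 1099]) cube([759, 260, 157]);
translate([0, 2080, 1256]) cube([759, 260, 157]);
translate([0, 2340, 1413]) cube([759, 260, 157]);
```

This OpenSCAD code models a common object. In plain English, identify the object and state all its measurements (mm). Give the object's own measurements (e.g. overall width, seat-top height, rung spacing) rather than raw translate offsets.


A straight staircase of 10 solid steps. Each step is 759 mm wide (x), 260 mm deep (y, the going) and 157 mm tall (the rise). The first step rests on the floor; each subsequent step sits one going further in +y and one rise higher in +z, directly behind and above the previous step with no overlap.


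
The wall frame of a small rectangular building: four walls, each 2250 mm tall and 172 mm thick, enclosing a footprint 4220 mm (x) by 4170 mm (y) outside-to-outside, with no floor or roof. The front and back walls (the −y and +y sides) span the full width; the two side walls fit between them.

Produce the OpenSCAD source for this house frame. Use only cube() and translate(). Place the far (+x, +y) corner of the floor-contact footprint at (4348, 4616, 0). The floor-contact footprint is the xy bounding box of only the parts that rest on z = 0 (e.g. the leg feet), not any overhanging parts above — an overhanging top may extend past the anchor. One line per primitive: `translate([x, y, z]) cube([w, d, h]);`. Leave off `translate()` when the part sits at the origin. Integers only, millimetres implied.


translate([128, 446, 0]) cube([4220, 172, 2250]);
translate([128, 4444, 0]) cube([4220, 172, 2250]);
translate([128, 618, 0]) cube([172, 3826, 2250]);
translate([4176, 618, 0]) cube([172, 3826, 2250]);


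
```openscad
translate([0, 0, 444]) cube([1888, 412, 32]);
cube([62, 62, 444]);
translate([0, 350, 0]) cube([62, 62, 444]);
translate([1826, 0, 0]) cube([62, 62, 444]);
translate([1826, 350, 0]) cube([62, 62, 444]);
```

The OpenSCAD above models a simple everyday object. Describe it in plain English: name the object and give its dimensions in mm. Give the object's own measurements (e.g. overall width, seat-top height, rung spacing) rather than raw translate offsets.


A bench: a 1888×412 mm seat slab, 32 mm thick, top at z = 476 mm, on four 62×62 mm square legs flush with the seat corners and standing on z = 0.


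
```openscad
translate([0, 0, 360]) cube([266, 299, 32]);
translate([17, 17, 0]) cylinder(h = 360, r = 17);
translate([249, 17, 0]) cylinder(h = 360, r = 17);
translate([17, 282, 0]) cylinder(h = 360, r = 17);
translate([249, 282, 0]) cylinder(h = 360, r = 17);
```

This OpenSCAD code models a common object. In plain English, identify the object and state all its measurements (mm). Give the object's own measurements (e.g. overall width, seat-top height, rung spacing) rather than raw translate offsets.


A four-legged stool. The seat is a 266×299×32 mm slab whose top surface is at z = 392 mm; four round legs, each 34 mm in diameter, run from the floor (z = 0) to the underside of the seat, each leg's axis is inset half a diameter from the nearest pair of seat edges (so the leg's bounding box is flush with the corner).


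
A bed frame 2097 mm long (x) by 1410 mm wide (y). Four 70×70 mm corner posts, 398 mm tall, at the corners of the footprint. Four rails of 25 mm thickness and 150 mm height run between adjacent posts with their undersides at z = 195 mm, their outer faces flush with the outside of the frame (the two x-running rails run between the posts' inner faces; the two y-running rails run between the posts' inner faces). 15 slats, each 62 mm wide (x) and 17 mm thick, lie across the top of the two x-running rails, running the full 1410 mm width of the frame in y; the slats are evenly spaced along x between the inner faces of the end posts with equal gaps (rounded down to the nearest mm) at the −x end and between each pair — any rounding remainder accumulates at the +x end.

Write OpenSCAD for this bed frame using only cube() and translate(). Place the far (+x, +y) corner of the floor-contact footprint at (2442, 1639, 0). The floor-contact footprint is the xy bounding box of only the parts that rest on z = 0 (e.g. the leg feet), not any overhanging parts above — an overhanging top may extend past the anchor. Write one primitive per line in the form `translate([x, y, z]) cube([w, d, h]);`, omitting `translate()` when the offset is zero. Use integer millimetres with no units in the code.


translate([345, 229, 0]) cube([70, 70, 398]);
translate([345, 1569, 0]) cube([70, 70, 398]);
translate([2372, 229, 0]) cube([70, 70, 398]);
translate([2372, 1569, 0]) cube([70, 70, 398]);
translate([415, 229, 195]) cube([1957, 25, 150]);
translate([415, 1614, 195]) cube([1957, 25, 150]);
translate([345, 299, 195]) cube([25, 1270, 150]);
translate([2417, 299, 195]) cube([25, 1270, 150]);
translate([479, 229, 345]) cube([62, 1410, 17]);
translate([605, 229, 345]) cube([62, 1410, 17]);
translate([731, 229, 345]) cube([62, 1410, 17]);
translate([857, 229, 345]) cube([62, 1410, 17]);
translate([983, 229, 345]) cube([62, 1410, 17]);
translate([1109, 229, 345]) cube([62, 1410, 17]);
translate([1235, 229, 345]) cube([62, 1410, 17]);
translate([1361, 229, 345]) cube([62, 1410, 17]);
translate([1487, 229, 345]) cube([62, 1410, 17]);
translate([1613, 229, 345]) cube([62, 1410, 17]);
translate([1739, 229, 345]) cube([62, 1410, 17]);
translate([1865, 229, 345]) cube([62, 1410, 17]);
translate([1991, 229, 345]) cube([62, 1410, 17]);
translate([2117, 229, 345]) cube([62, 1410, 17]);
translate([2243, 229, 345]) cube([62, 1410, 17]);


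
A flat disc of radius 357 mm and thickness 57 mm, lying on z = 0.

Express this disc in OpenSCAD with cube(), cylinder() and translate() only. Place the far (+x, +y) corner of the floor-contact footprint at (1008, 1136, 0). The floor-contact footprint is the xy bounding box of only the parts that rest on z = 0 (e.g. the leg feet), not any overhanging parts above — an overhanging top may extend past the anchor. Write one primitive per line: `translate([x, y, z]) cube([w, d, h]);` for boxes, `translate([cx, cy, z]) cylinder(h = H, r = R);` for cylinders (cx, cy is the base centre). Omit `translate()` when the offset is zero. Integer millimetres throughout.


translate([651, 779, 0]) cylinder(h = 57, r = 357);


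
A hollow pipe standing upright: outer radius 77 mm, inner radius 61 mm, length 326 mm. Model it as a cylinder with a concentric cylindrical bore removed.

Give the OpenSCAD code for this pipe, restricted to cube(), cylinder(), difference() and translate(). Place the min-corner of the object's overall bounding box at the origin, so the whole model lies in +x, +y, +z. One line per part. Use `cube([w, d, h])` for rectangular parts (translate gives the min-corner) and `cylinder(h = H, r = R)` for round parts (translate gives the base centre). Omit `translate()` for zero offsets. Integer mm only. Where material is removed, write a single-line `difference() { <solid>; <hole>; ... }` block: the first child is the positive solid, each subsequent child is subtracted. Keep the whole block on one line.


difference() { translate([77, 77, 0]) cylinder(h = 326, r = 77); translate([77, 77, 0]) cylinder(h = 326, r = 61); }


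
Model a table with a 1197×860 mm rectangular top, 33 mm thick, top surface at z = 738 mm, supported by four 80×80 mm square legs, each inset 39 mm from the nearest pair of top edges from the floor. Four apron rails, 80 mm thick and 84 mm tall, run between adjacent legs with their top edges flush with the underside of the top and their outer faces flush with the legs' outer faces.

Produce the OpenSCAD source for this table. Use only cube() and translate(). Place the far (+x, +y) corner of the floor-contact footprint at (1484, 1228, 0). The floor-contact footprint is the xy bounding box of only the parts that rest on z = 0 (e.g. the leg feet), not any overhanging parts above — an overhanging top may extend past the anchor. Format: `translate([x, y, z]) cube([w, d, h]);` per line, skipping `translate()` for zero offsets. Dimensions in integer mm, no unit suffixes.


translate([326, 407, 705]) cube([1197, 860, 33]);
translate([365, 446, 0]) cube([80, 80, 705]);
translate([1404, 446, 0]) cube([80, 80, 705]);
translate([365, 1148, 0]) cube([80, 80, 705]);
translate([1404, 1148, 0]) cube([80, 80, 705]);
translate([445, 446, 621]) cube([959, 80, 84]);
translate([445, 1148, 621]) cube([959, 80, 84]);
translate([365, 526, 621]) cube([80, 622, 84]);
translate([1404, 526, 621]) cube([80, 622, 84]);


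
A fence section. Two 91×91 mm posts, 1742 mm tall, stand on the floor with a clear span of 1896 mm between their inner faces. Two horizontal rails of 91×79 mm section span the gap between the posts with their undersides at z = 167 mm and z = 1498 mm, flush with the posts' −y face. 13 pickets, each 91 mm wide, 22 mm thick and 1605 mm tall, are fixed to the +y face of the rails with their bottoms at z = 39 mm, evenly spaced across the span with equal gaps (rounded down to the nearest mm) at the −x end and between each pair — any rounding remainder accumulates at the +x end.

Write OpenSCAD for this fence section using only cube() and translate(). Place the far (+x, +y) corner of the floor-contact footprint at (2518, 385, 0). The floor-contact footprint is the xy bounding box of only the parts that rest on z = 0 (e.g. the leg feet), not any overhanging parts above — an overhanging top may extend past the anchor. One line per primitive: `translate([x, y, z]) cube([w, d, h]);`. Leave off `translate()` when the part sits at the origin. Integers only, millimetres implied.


translate([440, 294, 0]) cube([91, 91, 1742]);
translate([2427, 294, 0]) cube([91, 91, 1742]);
translate([531, 294, 167]) cube([1896, 91, 79]);
translate([531, 294, 1498]) cube([1896, 91, 79]);
translate([581, 385, 39]) cube([91, 22, 1605]);
translate([722, 385, 39]) cube([91, 22, 1605]);
translate([863, 385, 39]) cube([91, 22, 1605]);
translate([1004, 385, 39]) cube([91, 22, 1605]);
translate([1145, 385, 39]) cube([91, 22, 1605]);
translate([1286, 385, 39]) cube([91, 22, 1605]);
translate([1427, 385, 39]) cube([91, 22, 1605]);
translate([1568, 385, 39]) cube([91, 22, 1605]);
translate([1709, 385, 39]) cube([91, 22, 1605]);
translate([1850, 385, 39]) cube([91, 22, 1605]);
translate([1991, 385, 39]) cube([91, 22, 1605]);
translate([2132, 385, 39]) cube([91, 22, 1605]);
translate([2273, 385, 39]) cube([91, 22, 1605]);


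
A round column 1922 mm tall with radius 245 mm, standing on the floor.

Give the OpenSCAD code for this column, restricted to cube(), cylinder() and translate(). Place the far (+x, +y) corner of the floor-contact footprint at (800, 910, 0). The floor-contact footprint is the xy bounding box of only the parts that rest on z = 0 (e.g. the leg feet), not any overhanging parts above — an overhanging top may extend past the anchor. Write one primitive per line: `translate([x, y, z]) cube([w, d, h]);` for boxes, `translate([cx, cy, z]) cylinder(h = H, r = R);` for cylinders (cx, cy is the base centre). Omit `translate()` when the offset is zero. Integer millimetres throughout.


translate([555, 665, 0]) cylinder(h = 1922, r = 245);
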